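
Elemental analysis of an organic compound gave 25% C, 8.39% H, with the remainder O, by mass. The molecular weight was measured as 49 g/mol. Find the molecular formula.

Assume 100 g: 25 g C, 8.39 g H, 66.61 g O.
C: 25 g ÷ 12.01 g/mol = 2.082 mol
H: 8.39 g ÷ 1.008 g/mol = 8.323 mol
O: 66.61 g ÷ 16.00 g/mol = 4.163 mol
Ratios (÷ 2.082): C 1.000, H 3.999, O 2.000
Ratio ≈ 1:4:2, so the empirical formula is CH4O2
Empirical-formula mass = 48.04 g/mol
n = 49 / 48.04 = 1.02 ≈ 1
Molecular formula = empirical formula = CH4O2

CH4O2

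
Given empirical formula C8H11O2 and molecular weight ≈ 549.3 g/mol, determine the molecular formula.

C32H44O8

Empirical-formula mass = 139.17 g/mol
n = 549.3 / 139.17 = 3.95 ≈ 4
Molecular formula = (C8H11O2)4 = C32H44O8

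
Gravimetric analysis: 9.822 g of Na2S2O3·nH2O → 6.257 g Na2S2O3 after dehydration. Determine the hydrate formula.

Mass of water lost = 9.822 − 6.257 = 3.565 g → 3.565 / 18.02 = 0.1978 mol H2O
Molar mass of Na2S2O3 = 158.12 g/mol → mol Na2S2O3 = 6.257 / 158.12 = 0.03957
n = 0.1978 / 0.03957 = 5.00 ≈ 5 → Na2S2O3·5H2O

Na2S2O3·5H2O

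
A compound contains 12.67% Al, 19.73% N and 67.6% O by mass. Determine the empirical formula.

Assume 100 g: 12.67 g Al, 19.73 g N, 67.6 g O.
Al: 12.67 g ÷ 26.98 g/mol = 0.4696 mol
N: 19.73 g ÷ 14.01 g/mol = 1.408 mol
O: 67.6 g ÷ 16.00 g/mol = 4.225 mol
Smallest is Al at 0.4696 mol; normalising gives Al 1.000, N 2.999, O 8.997
Ratio ≈ 1:3:9, so the empirical formula is AlN3O9

AlN3O9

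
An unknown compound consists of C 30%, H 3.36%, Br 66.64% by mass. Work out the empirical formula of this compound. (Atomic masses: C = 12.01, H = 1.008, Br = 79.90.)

C3H4Br

Assume 100 g: 30 g C, 3.36 g H, 66.64 g Br.
n(C) = 30/12.01 = 2.498, n(H) = 3.36/1.008 = 3.333, n(Br) = 66.64/79.90 = 0.834
Divide by the smallest (0.834 mol Br): C 2.995, H 3.997, Br 1.000
Ratio ≈ 3:4:1, so the empirical formula is C3H4Br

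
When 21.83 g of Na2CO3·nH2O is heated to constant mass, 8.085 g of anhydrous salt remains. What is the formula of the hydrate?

Na2CO3·10H2O

Mass of water lost = 21.83 − 8.085 = 13.74 g → 13.74 / 18.02 = 0.7628 mol H2O
Molar mass of Na2CO3 = 105.99 g/mol → mol Na2CO3 = 8.085 / 105.99 = 0.07628
n = 0.7628 / 0.07628 = 10.00 ≈ 10 → Na2CO3·10H2O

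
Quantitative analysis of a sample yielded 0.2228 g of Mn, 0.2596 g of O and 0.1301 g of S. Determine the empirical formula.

MnO4S

n(Mn) = 0.2228/54.94 = 0.004055, n(O) = 0.2596/16.00 = 0.01622, n(S) = 0.1301/32.07 = 0.004057
Divide by the smallest (0.004055 mol Mn): Mn 1.000, O 4.001, S 1.000
→ MnO4S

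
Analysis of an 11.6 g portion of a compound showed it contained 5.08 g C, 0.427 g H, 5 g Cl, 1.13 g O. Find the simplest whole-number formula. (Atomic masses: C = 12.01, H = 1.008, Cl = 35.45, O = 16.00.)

n(C) = 5.08/12.01 = 0.423, n(H) = 0.427/1.008 = 0.4236, n(Cl) = 5/35.45 = 0.141, n(O) = 1.13/16.00 = 0.07062
Divide by the smallest (0.07062 mol O): C 5.989, H 5.998, Cl 1.997, O 1.000
→ C6H6Cl2O

C6H6Cl2O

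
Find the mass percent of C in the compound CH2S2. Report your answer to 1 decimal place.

Molar mass = 1(12.01) + 2(1.008) + 2(32.07) = 78.166 g/mol
Mass of C per mole = 1 × 12.01 = 12.010 g
% C = 12.010 / 78.166 × 100 = 15.4%

15.4%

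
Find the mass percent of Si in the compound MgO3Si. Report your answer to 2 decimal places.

27.98%

Molar mass = 1(24.31) + 3(16.00) + 1(28.09) = 100.400 g/mol
Mass of Si per mole = 1 × 28.09 = 28.090 g
% Si = 28.090 / 100.400 × 100 = 27.98%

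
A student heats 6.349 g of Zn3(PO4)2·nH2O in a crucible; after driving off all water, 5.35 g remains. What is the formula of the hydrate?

Mass of water lost = 6.349 − 5.35 = 0.999 g → 0.999 / 18.02 = 0.05544 mol H2O
Molar mass of Zn3(PO4)2 = 386.08 g/mol → mol Zn3(PO4)2 = 5.35 / 386.08 = 0.01386
n = 0.05544 / 0.01386 = 4.00 ≈ 4 → Zn3(PO4)2·4H2O

Zn3(PO4)2·4H2O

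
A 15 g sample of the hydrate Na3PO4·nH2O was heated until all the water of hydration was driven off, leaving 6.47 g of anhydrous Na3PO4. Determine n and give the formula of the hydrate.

Mass of water lost = 15 − 6.47 = 8.53 g → 8.53 / 18.02 = 0.4734 mol H2O
Molar mass of Na3PO4 = 163.94 g/mol → mol Na3PO4 = 6.47 / 163.94 = 0.03947
n = 0.4734 / 0.03947 = 11.99 ≈ 12 → Na3PO4·12H2O

Na3PO4·12H2O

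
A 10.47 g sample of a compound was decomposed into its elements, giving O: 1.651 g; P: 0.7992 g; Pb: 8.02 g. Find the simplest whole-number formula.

O8P2Pb3

n(O) = 1.651/16.00 = 0.1032, n(P) = 0.7992/30.97 = 0.02581, n(Pb) = 8.02/207.2 = 0.03871
Smallest is P at 0.02581 mol; normalising gives O 3.999, P 1.000, Pb 1.500
Multiply by 2: O 8.00, P 2.00, Pb 3.00 → O8P2Pb3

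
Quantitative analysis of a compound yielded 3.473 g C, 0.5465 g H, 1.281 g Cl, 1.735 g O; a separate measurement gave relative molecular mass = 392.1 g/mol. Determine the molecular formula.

C16H30Cl2O6

C: 3.473 g ÷ 12.01 g/mol = 0.2892 mol
H: 0.5465 g ÷ 1.008 g/mol = 0.5422 mol
Cl: 1.281 g ÷ 35.45 g/mol = 0.03614 mol
O: 1.735 g ÷ 16.00 g/mol = 0.1084 mol
Ratios (÷ 0.03614): C 8.003, H 15.004, Cl 1.000, O 3.001
→ C8H15ClO3
Empirical-formula mass = 194.65 g/mol
n = 392.1 / 194.65 = 2.01 ≈ 2
Molecular formula = (C8H15ClO3)×2 = C16H30Cl2O6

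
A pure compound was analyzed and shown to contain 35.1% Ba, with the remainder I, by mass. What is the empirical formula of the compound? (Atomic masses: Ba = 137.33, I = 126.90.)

BaI2

Assume 100 g: 35.1 g Ba, 64.9 g I.
Moles — Ba: 35.1 / 137.33 = 0.2556 mol; I: 64.9 / 126.90 = 0.5114 mol
Smallest is Ba at 0.2556 mol; normalising gives Ba 1.000, I 2.001
≈ 1:2 → BaI2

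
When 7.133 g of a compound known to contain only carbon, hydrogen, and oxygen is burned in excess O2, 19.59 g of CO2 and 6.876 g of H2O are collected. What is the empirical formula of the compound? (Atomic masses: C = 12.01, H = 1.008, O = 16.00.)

mol C = 19.59 / 44.01 = 0.4451; mass C = 0.4451 × 12.01 = 5.346 g
mol H = 2 × (6.876 / 18.02) = 0.7632; mass H = 0.7632 × 1.008 = 0.7693 g
mass O = 7.133 − (6.115) = 1.018 g → mol O = 0.06361
Smallest is O at 0.06361 mol; normalising gives C 6.998, H 11.997, O 1.000
→ C7H12O

C7H12O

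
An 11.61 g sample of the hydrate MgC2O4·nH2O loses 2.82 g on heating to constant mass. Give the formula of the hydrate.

MgC2O4·2H2O

Mass of anhydrous MgC2O4 = 11.61 − 2.82 = 8.79 g
mol H2O = 2.82 / 18.02 = 0.1565
Molar mass of MgC2O4 = 112.33 g/mol → mol MgC2O4 = 8.79 / 112.33 = 0.07825
n = 0.1565 / 0.07825 = 2.00 ≈ 2 → MgC2O4·2H2O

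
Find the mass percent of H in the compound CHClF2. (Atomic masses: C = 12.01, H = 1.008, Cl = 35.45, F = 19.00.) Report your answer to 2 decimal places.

1.17%

Molar mass = 1(12.01) + 1(1.008) + 1(35.45) + 2(19.00) = 86.468 g/mol
Mass of H per mole = 1 × 1.008 = 1.008 g
% H = 1.008 / 86.468 × 100 = 1.17%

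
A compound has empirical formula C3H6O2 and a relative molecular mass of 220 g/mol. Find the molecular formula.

Empirical-formula mass = 74.08 g/mol
n = 220 / 74.08 = 2.97 ≈ 3
Molecular formula = (C3H6O2)3 = C9H18O6

C9H18O6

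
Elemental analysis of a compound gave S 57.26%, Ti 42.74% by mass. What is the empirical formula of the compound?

S2Ti

Assume 100 g: 57.26 g S, 42.74 g Ti.
S: 57.26 g ÷ 32.07 g/mol = 1.785 mol
Ti: 42.74 g ÷ 47.87 g/mol = 0.8928 mol
Smallest is Ti at 0.8928 mol; normalising gives S 2.000, Ti 1.000
→ S2Ti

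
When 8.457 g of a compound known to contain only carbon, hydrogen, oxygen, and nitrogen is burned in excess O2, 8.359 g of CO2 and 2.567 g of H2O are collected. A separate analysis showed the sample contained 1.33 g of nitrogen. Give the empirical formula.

mol C = 8.359 / 44.01 = 0.1899; mass C = 0.1899 × 12.01 = 2.281 g
mol H = 2 × (2.567 / 18.02) = 0.2849; mass H = 0.2849 × 1.008 = 0.2872 g
mol N = 1.33 / 14.01 = 0.09493
mass O = 8.457 − (3.898) = 4.559 g → mol O = 0.2849
Divide by the smallest (0.09493 mol N): C 2.001, H 3.001, N 1.000, O 3.001
→ C2H3NO3

C2H3NO3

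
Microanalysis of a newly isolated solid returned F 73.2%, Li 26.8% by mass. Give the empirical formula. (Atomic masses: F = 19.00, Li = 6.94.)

Assume 100 g: 73.2 g F, 26.8 g Li.
Moles — F: 73.2 / 19.00 = 3.853 mol; Li: 26.8 / 6.94 = 3.862 mol
Divide by the smallest (3.853 mol F): F 1.000, Li 1.002
→ FLi

FLi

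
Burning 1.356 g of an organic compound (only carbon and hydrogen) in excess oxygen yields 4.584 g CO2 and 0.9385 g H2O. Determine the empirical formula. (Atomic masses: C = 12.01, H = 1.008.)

mol C = 4.584 / 44.01 = 0.1042; mass C = 0.1042 × 12.01 = 1.251 g
mol H = 2 × (0.9385 / 18.02) = 0.1042; mass H = 0.1042 × 1.008 = 0.1050 g
Ratios (÷ 0.1042): C 1.000, H 1.000
Ratio ≈ 1:1, so the empirical formula is CH

CH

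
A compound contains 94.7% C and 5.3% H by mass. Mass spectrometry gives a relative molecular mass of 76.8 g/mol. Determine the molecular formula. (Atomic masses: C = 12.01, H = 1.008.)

C6H4

Assume 100 g: 94.7 g C, 5.3 g H.
Moles — C: 94.7 / 12.01 = 7.885 mol; H: 5.3 / 1.008 = 5.258 mol
Smallest is H at 5.258 mol; normalising gives C 1.500, H 1.000
Scaling by 2: C 3.00, H 2.00 → C3H2
Empirical-formula mass = 38.05 g/mol
n = 76.8 / 38.05 = 2.02 ≈ 2
Molecular formula = (C3H2)×2 = C6H4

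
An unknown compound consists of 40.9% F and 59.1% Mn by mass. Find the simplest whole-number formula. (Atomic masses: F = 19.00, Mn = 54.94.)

Assume 100 g: 40.9 g F, 59.1 g Mn.
F: 40.9 g ÷ 19.00 g/mol = 2.153 mol
Mn: 59.1 g ÷ 54.94 g/mol = 1.076 mol
Smallest is Mn at 1.076 mol; normalising gives F 2.001, Mn 1.000
→ F2Mn

F2Mn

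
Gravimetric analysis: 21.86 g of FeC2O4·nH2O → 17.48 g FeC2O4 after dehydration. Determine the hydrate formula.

Mass of water lost = 21.86 − 17.48 = 4.38 g → 4.38 / 18.02 = 0.2431 mol H2O
Molar mass of FeC2O4 = 143.87 g/mol → mol FeC2O4 = 17.48 / 143.87 = 0.1215
n = 0.2431 / 0.1215 = 2.00 ≈ 2 → FeC2O4·2H2O

FeC2O4·2H2O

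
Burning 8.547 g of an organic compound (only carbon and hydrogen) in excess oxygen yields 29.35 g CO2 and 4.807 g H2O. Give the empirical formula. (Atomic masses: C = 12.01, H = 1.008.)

C5H4

mol C = 29.35 / 44.01 = 0.6669; mass C = 0.6669 × 12.01 = 8.009 g
mol H = 2 × (4.807 / 18.02) = 0.5335; mass H = 0.5335 × 1.008 = 0.5378 g
Ratios (÷ 0.5335): C 1.250, H 1.000
Multiply by 4: C 5.00, H 4.00 → C5H4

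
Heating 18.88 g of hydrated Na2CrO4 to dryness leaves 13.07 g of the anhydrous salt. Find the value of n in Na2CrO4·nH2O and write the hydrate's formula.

Na2CrO4·4H2O

Mass of water lost = 18.88 − 13.07 = 5.81 g → 5.81 / 18.02 = 0.3224 mol H2O
Molar mass of Na2CrO4 = 161.98 g/mol → mol Na2CrO4 = 13.07 / 161.98 = 0.08069
n = 0.3224 / 0.08069 = 4.00 ≈ 4 → Na2CrO4·4H2O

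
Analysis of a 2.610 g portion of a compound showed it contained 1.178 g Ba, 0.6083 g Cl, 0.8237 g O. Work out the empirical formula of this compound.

n(Ba) = 1.178/137.33 = 0.008578, n(Cl) = 0.6083/35.45 = 0.01716, n(O) = 0.8237/16.00 = 0.05148
Ratios (÷ 0.008578): Ba 1.000, Cl 2.000, O 6.002
→ BaCl2O6

BaCl2O6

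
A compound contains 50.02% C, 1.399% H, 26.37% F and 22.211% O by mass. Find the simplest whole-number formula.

C3HFO

Assume 100 g: 50.02 g C, 1.399 g H, 26.37 g F, 22.211 g O.
n(C) = 50.02/12.01 = 4.165, n(H) = 1.399/1.008 = 1.388, n(F) = 26.37/19.00 = 1.388, n(O) = 22.211/16.00 = 1.388
Ratios (÷ 1.388): C 3.001, H 1.000, F 1.000, O 1.000
→ C3HFO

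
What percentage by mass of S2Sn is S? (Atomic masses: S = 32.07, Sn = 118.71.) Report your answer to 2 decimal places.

Molar mass = 2(32.07) + 1(118.71) = 182.850 g/mol
Mass of S per mole = 2 × 32.07 = 64.140 g
% S = 64.140 / 182.850 × 100 = 35.08%

35.08%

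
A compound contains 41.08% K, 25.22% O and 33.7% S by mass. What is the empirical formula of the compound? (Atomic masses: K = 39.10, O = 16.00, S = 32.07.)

K2O3S2

Assume 100 g: 41.08 g K, 25.22 g O, 33.7 g S.
Moles — K: 41.08 / 39.10 = 1.051 mol; O: 25.22 / 16.00 = 1.576 mol; S: 33.7 / 32.07 = 1.051 mol
Divide by the smallest (1.051 mol K): K 1.000, O 1.500, S 1.000
×2: K 2.00, O 3.00, S 2.00 → K2O3S2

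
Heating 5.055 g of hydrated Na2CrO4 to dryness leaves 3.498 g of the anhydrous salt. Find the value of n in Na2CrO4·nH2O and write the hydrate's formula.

Na2CrO4·4H2O

Mass of water lost = 5.055 − 3.498 = 1.557 g → 1.557 / 18.02 = 0.0864 mol H2O
Molar mass of Na2CrO4 = 161.98 g/mol → mol Na2CrO4 = 3.498 / 161.98 = 0.0216
n = 0.0864 / 0.0216 = 4.00 ≈ 4 → Na2CrO4·4H2O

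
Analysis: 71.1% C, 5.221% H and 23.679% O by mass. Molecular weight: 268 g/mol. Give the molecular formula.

Assume 100 g: 71.1 g C, 5.221 g H, 23.679 g O.
n(C) = 71.1/12.01 = 5.92, n(H) = 5.221/1.008 = 5.18, n(O) = 23.679/16.00 = 1.48
Ratios (÷ 1.48): C 4.000, H 3.500, O 1.000
×2: C 8.00, H 7.00, O 2.00 → C8H7O2
Empirical-formula mass = 135.14 g/mol
n = 268 / 135.14 = 1.98 ≈ 2
Molecular formula = (C8H7O2)×2 = C16H14O4

C16H14O4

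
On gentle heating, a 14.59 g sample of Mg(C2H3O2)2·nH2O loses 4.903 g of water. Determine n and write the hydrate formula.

Mass of anhydrous Mg(C2H3O2)2 = 14.59 − 4.903 = 9.687 g
mol H2O = 4.903 / 18.02 = 0.2721
Molar mass of Mg(C2H3O2)2 = 142.40 g/mol → mol Mg(C2H3O2)2 = 9.687 / 142.40 = 0.06803
n = 0.2721 / 0.06803 = 4.00 ≈ 4 → Mg(C2H3O2)2·4H2O

Mg(C2H3O2)2·4H2O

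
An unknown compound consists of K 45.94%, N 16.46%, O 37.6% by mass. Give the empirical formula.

KNO2

Assume 100 g: 45.94 g K, 16.46 g N, 37.6 g O.
n(K) = 45.94/39.10 = 1.175, n(N) = 16.46/14.01 = 1.175, n(O) = 37.6/16.00 = 2.35
Smallest is N at 1.175 mol; normalising gives K 1.000, N 1.000, O 2.000
Ratio ≈ 1:1:2, so the empirical formula is KNO2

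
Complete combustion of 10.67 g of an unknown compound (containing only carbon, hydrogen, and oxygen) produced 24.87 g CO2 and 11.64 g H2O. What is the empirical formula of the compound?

mol C = 24.87 / 44.01 = 0.5651; mass C = 0.5651 × 12.01 = 6.787 g
mol H = 2 × (11.64 / 18.02) = 1.292; mass H = 1.292 × 1.008 = 1.302 g
mass O = 10.67 − (8.089) = 2.581 g → mol O = 0.1613
Divide by the smallest (0.1613 mol O): C 3.503, H 8.009, O 1.000
Multiply by 2: C 7.01, H 16.02, O 2.00 → C7H16O2

C7H16O2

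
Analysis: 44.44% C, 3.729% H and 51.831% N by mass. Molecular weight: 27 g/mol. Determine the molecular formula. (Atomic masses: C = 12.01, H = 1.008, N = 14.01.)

CHN

Assume 100 g: 44.44 g C, 3.729 g H, 51.831 g N.
n(C) = 44.44/12.01 = 3.7, n(H) = 3.729/1.008 = 3.699, n(N) = 51.831/14.01 = 3.7
Ratios (÷ 3.699): C 1.000, H 1.000, N 1.000
Ratio ≈ 1:1:1, so the empirical formula is CHN
Empirical-formula mass = 27.03 g/mol
n = 27 / 27.03 = 1.00 ≈ 1
Molecular formula = empirical formula = CHN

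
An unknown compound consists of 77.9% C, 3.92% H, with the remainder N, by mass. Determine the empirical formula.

C5H3N

Assume 100 g: 77.9 g C, 3.92 g H, 18.18 g N.
n(C) = 77.9/12.01 = 6.486, n(H) = 3.92/1.008 = 3.889, n(N) = 18.18/14.01 = 1.298
Ratios (÷ 1.298): C 4.998, H 2.997, N 1.000
≈ 5:3:1 → C5H3N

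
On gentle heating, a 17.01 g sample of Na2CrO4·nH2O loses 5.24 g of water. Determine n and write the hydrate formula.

Mass of anhydrous Na2CrO4 = 17.01 − 5.24 = 11.77 g
mol H2O = 5.24 / 18.02 = 0.2908
Molar mass of Na2CrO4 = 161.98 g/mol → mol Na2CrO4 = 11.77 / 161.98 = 0.07266
n = 0.2908 / 0.07266 = 4.00 ≈ 4 → Na2CrO4·4H2O

Na2CrO4·4H2O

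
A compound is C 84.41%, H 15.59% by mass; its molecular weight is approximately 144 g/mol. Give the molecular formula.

Assume 100 g: 84.41 g C, 15.59 g H.
Moles — C: 84.41 / 12.01 = 7.028 mol; H: 15.59 / 1.008 = 15.47 mol
Divide by the smallest (7.028 mol C): C 1.000, H 2.201
Multiply by 5: C 5.00, H 11.00 → C5H11
Empirical-formula mass = 71.14 g/mol
n = 144 / 71.14 = 2.02 ≈ 2
Molecular formula = (C5H11)×2 = C10H22

C10H22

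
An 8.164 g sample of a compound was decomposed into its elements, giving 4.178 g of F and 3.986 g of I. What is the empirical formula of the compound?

Moles — F: 4.178 / 19.00 = 0.2199 mol; I: 3.986 / 126.90 = 0.03141 mol
Divide by the smallest (0.03141 mol I): F 7.001, I 1.000
→ F7I

F7I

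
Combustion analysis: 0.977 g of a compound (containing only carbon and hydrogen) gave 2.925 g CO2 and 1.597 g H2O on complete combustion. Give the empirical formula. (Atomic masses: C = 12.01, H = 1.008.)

C3H8

mol C = 2.925 / 44.01 = 0.06646; mass C = 0.06646 × 12.01 = 0.7982 g
mol H = 2 × (1.597 / 18.02) = 0.1772; mass H = 0.1772 × 1.008 = 0.1787 g
Ratios (÷ 0.06646): C 1.000, H 2.667
Multiply by 3: C 3.00, H 8.00 → C3H8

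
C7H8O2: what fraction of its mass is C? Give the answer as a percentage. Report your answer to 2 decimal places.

67.73%

Molar mass = 7(12.01) + 8(1.008) + 2(16.00) = 124.134 g/mol
Mass of C per mole = 7 × 12.01 = 84.070 g
% C = 84.070 / 124.134 × 100 = 67.73%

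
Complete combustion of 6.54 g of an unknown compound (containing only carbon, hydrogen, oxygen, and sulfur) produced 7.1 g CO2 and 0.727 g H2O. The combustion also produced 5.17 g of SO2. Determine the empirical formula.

mol C = 7.1 / 44.01 = 0.1613; mass C = 0.1613 × 12.01 = 1.938 g
mol H = 2 × (0.727 / 18.02) = 0.08069; mass H = 0.08069 × 1.008 = 0.08133 g
mol S = 5.17 / 64.07 = 0.08069; mass S = 2.588 g
mass O = 6.54 − (4.607) = 1.933 g → mol O = 0.1208
Divide by the smallest (0.08069 mol H): C 1.999, H 1.000, O 1.498, S 1.000
Multiply by 2: C 4.00, H 2.00, O 3.00, S 2.00 → C4H2O3S2

C4H2O3S2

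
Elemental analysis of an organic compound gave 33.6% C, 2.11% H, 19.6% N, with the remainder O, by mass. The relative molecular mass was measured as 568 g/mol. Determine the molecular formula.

C16H12N8O16

Assume 100 g: 33.6 g C, 2.11 g H, 19.6 g N, 44.69 g O.
n(C) = 33.6/12.01 = 2.798, n(H) = 2.11/1.008 = 2.093, n(N) = 19.6/14.01 = 1.399, n(O) = 44.69/16.00 = 2.793
Divide by the smallest (1.399 mol N): C 2.000, H 1.496, N 1.000, O 1.997
Scaling by 2: C 4.00, H 2.99, N 2.00, O 3.99 → C4H3N2O4
Empirical-formula mass = 143.08 g/mol
n = 568 / 143.08 = 3.97 ≈ 4
Molecular formula = (C4H3N2O4)×4 = C16H12N8O16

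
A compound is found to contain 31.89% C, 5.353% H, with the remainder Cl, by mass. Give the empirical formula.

Assume 100 g: 31.89 g C, 5.353 g H, 62.757 g Cl.
Moles — C: 31.89 / 12.01 = 2.655 mol; H: 5.353 / 1.008 = 5.311 mol; Cl: 62.757 / 35.45 = 1.77 mol
Ratios (÷ 1.77): C 1.500, H 3.000, Cl 1.000
Scaling by 2: C 3.00, H 6.00, Cl 2.00 → C3H6Cl2

C3H6Cl2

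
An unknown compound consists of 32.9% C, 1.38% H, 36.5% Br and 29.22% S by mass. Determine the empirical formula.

Assume 100 g: 32.9 g C, 1.38 g H, 36.5 g Br, 29.22 g S.
Moles — C: 32.9 / 12.01 = 2.739 mol; H: 1.38 / 1.008 = 1.369 mol; Br: 36.5 / 79.90 = 0.4568 mol; S: 29.22 / 32.07 = 0.9111 mol
Ratios (÷ 0.4568): C 5.997, H 2.997, Br 1.000, S 1.995
→ C6H3BrS2

C6H3BrS2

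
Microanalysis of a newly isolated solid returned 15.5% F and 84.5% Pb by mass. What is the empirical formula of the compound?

F2Pb

Assume 100 g: 15.5 g F, 84.5 g Pb.
Moles — F: 15.5 / 19.00 = 0.8158 mol; Pb: 84.5 / 207.2 = 0.4078 mol
Ratios (÷ 0.4078): F 2.000, Pb 1.000
Ratio ≈ 2:1, so the empirical formula is F2Pb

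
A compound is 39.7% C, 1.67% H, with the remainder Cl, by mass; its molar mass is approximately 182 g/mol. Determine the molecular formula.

Assume 100 g: 39.7 g C, 1.67 g H, 58.63 g Cl.
Moles — C: 39.7 / 12.01 = 3.306 mol; H: 1.67 / 1.008 = 1.657 mol; Cl: 58.63 / 35.45 = 1.654 mol
Smallest is Cl at 1.654 mol; normalising gives C 1.999, H 1.002, Cl 1.000
≈ 2:1:1 → C2HCl
Empirical-formula mass = 60.48 g/mol
n = 182 / 60.48 = 3.01 ≈ 3
Molecular formula = (C2HCl)×3 = C6H3Cl3

C6H3Cl3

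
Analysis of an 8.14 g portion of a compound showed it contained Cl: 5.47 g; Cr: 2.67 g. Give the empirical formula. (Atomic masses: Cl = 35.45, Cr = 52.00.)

n(Cl) = 5.47/35.45 = 0.1543, n(Cr) = 2.67/52.00 = 0.05135
Ratios (÷ 0.05135): Cl 3.005, Cr 1.000
→ Cl3Cr

Cl3Cr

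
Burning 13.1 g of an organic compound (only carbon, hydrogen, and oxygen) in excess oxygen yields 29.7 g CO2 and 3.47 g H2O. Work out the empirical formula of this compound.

mol C = 29.7 / 44.01 = 0.6748; mass C = 0.6748 × 12.01 = 8.105 g
mol H = 2 × (3.47 / 18.02) = 0.3851; mass H = 0.3851 × 1.008 = 0.3882 g
mass O = 13.1 − (8.493) = 4.607 g → mol O = 0.2879
Smallest is O at 0.2879 mol; normalising gives C 2.344, H 1.338, O 1.000
×3: C 7.03, H 4.01, O 3.00 → C7H4O3

C7H4O3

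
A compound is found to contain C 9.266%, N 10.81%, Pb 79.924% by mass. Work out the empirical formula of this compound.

C2N2Pb

Assume 100 g: 9.266 g C, 10.81 g N, 79.924 g Pb.
n(C) = 9.266/12.01 = 0.7715, n(N) = 10.81/14.01 = 0.7716, n(Pb) = 79.924/207.2 = 0.3857
Smallest is Pb at 0.3857 mol; normalising gives C 2.000, N 2.000, Pb 1.000
Ratio ≈ 2:2:1, so the empirical formula is C2N2Pb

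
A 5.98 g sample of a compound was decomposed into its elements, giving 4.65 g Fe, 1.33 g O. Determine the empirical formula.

FeO

n(Fe) = 4.65/55.85 = 0.08326, n(O) = 1.33/16.00 = 0.08313
Smallest is O at 0.08313 mol; normalising gives Fe 1.002, O 1.000
≈ 1:1 → FeO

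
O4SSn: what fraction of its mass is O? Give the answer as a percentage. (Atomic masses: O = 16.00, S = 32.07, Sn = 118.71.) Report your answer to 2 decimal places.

Molar mass = 4(16.00) + 1(32.07) + 1(118.71) = 214.780 g/mol
Mass of O per mole = 4 × 16.00 = 64.000 g
% O = 64.000 / 214.780 × 100 = 29.80%

29.80%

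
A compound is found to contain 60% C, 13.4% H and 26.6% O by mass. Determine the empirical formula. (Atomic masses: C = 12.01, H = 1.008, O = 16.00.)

Assume 100 g: 60 g C, 13.4 g H, 26.6 g O.
n(C) = 60/12.01 = 4.996, n(H) = 13.4/1.008 = 13.29, n(O) = 26.6/16.00 = 1.663
Divide by the smallest (1.663 mol O): C 3.005, H 7.996, O 1.000
≈ 3:8:1 → C3H8O

C3H8O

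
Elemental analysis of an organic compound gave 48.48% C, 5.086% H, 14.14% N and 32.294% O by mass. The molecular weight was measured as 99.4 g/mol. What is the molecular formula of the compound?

Assume 100 g: 48.48 g C, 5.086 g H, 14.14 g N, 32.294 g O.
n(C) = 48.48/12.01 = 4.037, n(H) = 5.086/1.008 = 5.046, n(N) = 14.14/14.01 = 1.009, n(O) = 32.294/16.00 = 2.018
Divide by the smallest (1.009 mol N): C 4.000, H 4.999, N 1.000, O 2.000
≈ 4:5:1:2 → C4H5NO2
Empirical-formula mass = 99.09 g/mol
n = 99.4 / 99.09 = 1.00 ≈ 1
Molecular formula = empirical formula = C4H5NO2

C4H5NO2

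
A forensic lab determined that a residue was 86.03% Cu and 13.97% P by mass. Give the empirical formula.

Assume 100 g: 86.03 g Cu, 13.97 g P.
Moles — Cu: 86.03 / 63.55 = 1.354 mol; P: 13.97 / 30.97 = 0.4511 mol
Smallest is P at 0.4511 mol; normalising gives Cu 3.001, P 1.000
≈ 3:1 → Cu3P

Cu3P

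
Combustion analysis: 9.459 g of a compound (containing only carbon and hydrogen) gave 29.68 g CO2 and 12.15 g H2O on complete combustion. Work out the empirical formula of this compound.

mol C = 29.68 / 44.01 = 0.6744; mass C = 0.6744 × 12.01 = 8.099 g
mol H = 2 × (12.15 / 18.02) = 1.349; mass H = 1.349 × 1.008 = 1.359 g
Divide by the smallest (0.6744 mol C): C 1.000, H 2.000
→ CH2

CH2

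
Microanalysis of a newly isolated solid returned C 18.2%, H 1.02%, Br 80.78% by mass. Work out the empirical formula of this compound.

Assume 100 g: 18.2 g C, 1.02 g H, 80.78 g Br.
n(C) = 18.2/12.01 = 1.515, n(H) = 1.02/1.008 = 1.012, n(Br) = 80.78/79.90 = 1.011
Smallest is Br at 1.011 mol; normalising gives C 1.499, H 1.001, Br 1.000
Multiply by 2: C 3.00, H 2.00, Br 2.00 → C3H2Br2

C3H2Br2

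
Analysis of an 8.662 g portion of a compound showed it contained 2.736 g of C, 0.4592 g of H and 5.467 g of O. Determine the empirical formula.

C2H4O3

Moles — C: 2.736 / 12.01 = 0.2278 mol; H: 0.4592 / 1.008 = 0.4556 mol; O: 5.467 / 16.00 = 0.3417 mol
Smallest is C at 0.2278 mol; normalising gives C 1.000, H 2.000, O 1.500
Multiply by 2: C 2.00, H 4.00, O 3.00 → C2H4O3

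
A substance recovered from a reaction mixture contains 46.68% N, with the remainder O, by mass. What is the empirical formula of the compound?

Assume 100 g: 46.68 g N, 53.32 g O.
N: 46.68 g ÷ 14.01 g/mol = 3.332 mol
O: 53.32 g ÷ 16.00 g/mol = 3.333 mol
Divide by the smallest (3.332 mol N): N 1.000, O 1.000
≈ 1:1 → NO

NO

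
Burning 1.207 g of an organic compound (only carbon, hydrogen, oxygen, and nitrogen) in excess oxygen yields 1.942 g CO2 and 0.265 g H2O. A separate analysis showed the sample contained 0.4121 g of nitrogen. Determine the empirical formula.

mol C = 1.942 / 44.01 = 0.04413; mass C = 0.04413 × 12.01 = 0.5300 g
mol H = 2 × (0.265 / 18.02) = 0.02941; mass H = 0.02941 × 1.008 = 0.02965 g
mol N = 0.4121 / 14.01 = 0.02941
mass O = 1.207 − (0.9717) = 0.2353 g → mol O = 0.01471
Smallest is O at 0.01471 mol; normalising gives C 3.001, H 2.000, N 2.000, O 1.000
→ C3H2N2O

C3H2N2O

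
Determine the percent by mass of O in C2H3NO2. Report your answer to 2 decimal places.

43.80%

Molar mass = 2(12.01) + 3(1.008) + 1(14.01) + 2(16.00) = 73.054 g/mol
Mass of O per mole = 2 × 16.00 = 32.000 g
% O = 32.000 / 73.054 × 100 = 43.80%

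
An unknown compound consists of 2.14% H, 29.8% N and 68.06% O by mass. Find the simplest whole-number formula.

HNO2

Assume 100 g: 2.14 g H, 29.8 g N, 68.06 g O.
n(H) = 2.14/1.008 = 2.123, n(N) = 29.8/14.01 = 2.127, n(O) = 68.06/16.00 = 4.254
Smallest is H at 2.123 mol; normalising gives H 1.000, N 1.002, O 2.004
Ratio ≈ 1:1:2, so the empirical formula is HNO2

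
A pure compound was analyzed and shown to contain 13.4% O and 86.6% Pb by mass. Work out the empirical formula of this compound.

O2Pb

Assume 100 g: 13.4 g O, 86.6 g Pb.
n(O) = 13.4/16.00 = 0.8375, n(Pb) = 86.6/207.2 = 0.418
Ratios (÷ 0.418): O 2.004, Pb 1.000
Ratio ≈ 2:1, so the empirical formula is O2Pb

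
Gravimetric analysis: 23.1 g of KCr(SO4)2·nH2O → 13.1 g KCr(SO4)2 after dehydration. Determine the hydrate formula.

KCr(SO4)2·12H2O

Mass of water lost = 23.1 − 13.1 = 10 g → 10 / 18.02 = 0.5549 mol H2O
Molar mass of KCr(SO4)2 = 283.24 g/mol → mol KCr(SO4)2 = 13.1 / 283.24 = 0.04625
n = 0.5549 / 0.04625 = 12.00 ≈ 12 → KCr(SO4)2·12H2O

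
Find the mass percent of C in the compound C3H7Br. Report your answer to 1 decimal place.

29.3%

Molar mass = 3(12.01) + 7(1.008) + 1(79.90) = 122.986 g/mol
Mass of C per mole = 3 × 12.01 = 36.030 g
% C = 36.030 / 122.986 × 100 = 29.3%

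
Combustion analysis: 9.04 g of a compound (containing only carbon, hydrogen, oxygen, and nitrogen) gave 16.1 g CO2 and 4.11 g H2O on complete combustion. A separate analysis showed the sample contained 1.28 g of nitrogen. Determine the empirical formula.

mol C = 16.1 / 44.01 = 0.3658; mass C = 0.3658 × 12.01 = 4.394 g
mol H = 2 × (4.11 / 18.02) = 0.4562; mass H = 0.4562 × 1.008 = 0.4598 g
mol N = 1.28 / 14.01 = 0.09136
mass O = 9.04 − (6.133) = 2.907 g → mol O = 0.1817
Divide by the smallest (0.09136 mol N): C 4.004, H 4.993, N 1.000, O 1.988
→ C4H5NO2

C4H5NO2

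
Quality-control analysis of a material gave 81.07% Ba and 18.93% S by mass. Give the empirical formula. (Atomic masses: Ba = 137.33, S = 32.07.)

BaS

Assume 100 g: 81.07 g Ba, 18.93 g S.
n(Ba) = 81.07/137.33 = 0.5903, n(S) = 18.93/32.07 = 0.5903
Divide by the smallest (0.5903 mol S): Ba 1.000, S 1.000
Ratio ≈ 1:1, so the empirical formula is BaS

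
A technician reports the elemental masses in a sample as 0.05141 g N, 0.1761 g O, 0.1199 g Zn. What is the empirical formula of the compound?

N2O6Zn

N: 0.05141 g ÷ 14.01 g/mol = 0.00367 mol
O: 0.1761 g ÷ 16.00 g/mol = 0.01101 mol
Zn: 0.1199 g ÷ 65.38 g/mol = 0.001834 mol
Ratios (÷ 0.001834): N 2.001, O 6.002, Zn 1.000
Ratio ≈ 2:6:1, so the empirical formula is N2O6Zn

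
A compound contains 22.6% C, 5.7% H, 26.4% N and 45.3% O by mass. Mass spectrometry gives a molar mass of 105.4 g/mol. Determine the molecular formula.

C2H6N2O3

Assume 100 g: 22.6 g C, 5.7 g H, 26.4 g N, 45.3 g O.
n(C) = 22.6/12.01 = 1.882, n(H) = 5.7/1.008 = 5.655, n(N) = 26.4/14.01 = 1.884, n(O) = 45.3/16.00 = 2.831
Ratios (÷ 1.882): C 1.000, H 3.005, N 1.001, O 1.505
Scaling by 2: C 2.00, H 6.01, N 2.00, O 3.01 → C2H6N2O3
Empirical-formula mass = 106.09 g/mol
n = 105.4 / 106.09 = 0.99 ≈ 1
Molecular formula = empirical formula = C2H6N2O3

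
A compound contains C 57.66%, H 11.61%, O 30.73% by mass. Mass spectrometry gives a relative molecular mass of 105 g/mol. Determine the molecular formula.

Assume 100 g: 57.66 g C, 11.61 g H, 30.73 g O.
Moles — C: 57.66 / 12.01 = 4.801 mol; H: 11.61 / 1.008 = 11.52 mol; O: 30.73 / 16.00 = 1.921 mol
Ratios (÷ 1.921): C 2.500, H 5.997, O 1.000
×2: C 5.00, H 11.99, O 2.00 → C5H12O2
Empirical-formula mass = 104.15 g/mol
n = 105 / 104.15 = 1.01 ≈ 1
Molecular formula = empirical formula = C5H12O2

C5H12O2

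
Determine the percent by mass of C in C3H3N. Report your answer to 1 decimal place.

Molar mass = 3(12.01) + 3(1.008) + 1(14.01) = 53.064 g/mol
Mass of C per mole = 3 × 12.01 = 36.030 g
% C = 36.030 / 53.064 × 100 = 67.9%

67.9%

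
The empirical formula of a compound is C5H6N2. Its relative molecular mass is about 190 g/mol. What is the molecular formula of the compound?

Empirical-formula mass = 94.12 g/mol
n = 190 / 94.12 = 2.02 ≈ 2
Molecular formula = (C5H6N2)2 = C10H12N4

C10H12N4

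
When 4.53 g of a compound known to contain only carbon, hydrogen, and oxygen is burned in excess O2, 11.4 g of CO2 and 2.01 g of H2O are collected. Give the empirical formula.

C7H6O2

mol C = 11.4 / 44.01 = 0.2590; mass C = 0.2590 × 12.01 = 3.111 g
mol H = 2 × (2.01 / 18.02) = 0.2231; mass H = 0.2231 × 1.008 = 0.2249 g
mass O = 4.53 − (3.336) = 1.194 g → mol O = 0.07463
Divide by the smallest (0.07463 mol O): C 3.471, H 2.989, O 1.000
Multiply by 2: C 6.94, H 5.98, O 2.00 → C7H6O2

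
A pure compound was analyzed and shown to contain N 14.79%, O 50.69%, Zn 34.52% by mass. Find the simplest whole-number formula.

N2O6Zn

Assume 100 g: 14.79 g N, 50.69 g O, 34.52 g Zn.
Moles — N: 14.79 / 14.01 = 1.056 mol; O: 50.69 / 16.00 = 3.168 mol; Zn: 34.52 / 65.38 = 0.528 mol
Divide by the smallest (0.528 mol Zn): N 1.999, O 6.000, Zn 1.000
≈ 2:6:1 → N2O6Zn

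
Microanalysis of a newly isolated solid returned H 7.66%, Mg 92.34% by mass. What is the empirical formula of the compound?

H2Mg

Assume 100 g: 7.66 g H, 92.34 g Mg.
Moles — H: 7.66 / 1.008 = 7.599 mol; Mg: 92.34 / 24.31 = 3.798 mol
Ratios (÷ 3.798): H 2.001, Mg 1.000
→ H2Mg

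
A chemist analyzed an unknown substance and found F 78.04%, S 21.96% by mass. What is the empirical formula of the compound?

Assume 100 g: 78.04 g F, 21.96 g S.
Moles — F: 78.04 / 19.00 = 4.107 mol; S: 21.96 / 32.07 = 0.6848 mol
Divide by the smallest (0.6848 mol S): F 5.998, S 1.000
→ F6S

F6S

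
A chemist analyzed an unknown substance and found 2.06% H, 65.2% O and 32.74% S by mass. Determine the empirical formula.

H2O4S

Assume 100 g: 2.06 g H, 65.2 g O, 32.74 g S.
n(H) = 2.06/1.008 = 2.044, n(O) = 65.2/16.00 = 4.075, n(S) = 32.74/32.07 = 1.021
Ratios (÷ 1.021): H 2.002, O 3.992, S 1.000
→ H2O4S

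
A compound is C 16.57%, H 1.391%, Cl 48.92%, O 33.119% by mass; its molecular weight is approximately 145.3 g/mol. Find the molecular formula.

Assume 100 g: 16.57 g C, 1.391 g H, 48.92 g Cl, 33.119 g O.
Moles — C: 16.57 / 12.01 = 1.38 mol; H: 1.391 / 1.008 = 1.38 mol; Cl: 48.92 / 35.45 = 1.38 mol; O: 33.119 / 16.00 = 2.07 mol
Smallest is C at 1.38 mol; normalising gives C 1.000, H 1.000, Cl 1.000, O 1.500
Scaling by 2: C 2.00, H 2.00, Cl 2.00, O 3.00 → C2H2Cl2O3
Empirical-formula mass = 144.94 g/mol
n = 145.3 / 144.94 = 1.00 ≈ 1
Molecular formula = empirical formula = C2H2Cl2O3

C2H2Cl2O3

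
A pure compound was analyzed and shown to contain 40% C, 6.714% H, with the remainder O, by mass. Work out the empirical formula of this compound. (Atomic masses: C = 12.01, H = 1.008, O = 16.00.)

Assume 100 g: 40 g C, 6.714 g H, 53.286 g O.
Moles — C: 40 / 12.01 = 3.331 mol; H: 6.714 / 1.008 = 6.661 mol; O: 53.286 / 16.00 = 3.33 mol
Smallest is O at 3.33 mol; normalising gives C 1.000, H 2.000, O 1.000
→ CH2O

CH2O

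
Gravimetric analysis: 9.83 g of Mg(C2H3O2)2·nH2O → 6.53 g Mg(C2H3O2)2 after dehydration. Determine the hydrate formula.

Mg(C2H3O2)2·4H2O

Mass of water lost = 9.83 − 6.53 = 3.3 g → 3.3 / 18.02 = 0.1831 mol H2O
Molar mass of Mg(C2H3O2)2 = 142.40 g/mol → mol Mg(C2H3O2)2 = 6.53 / 142.40 = 0.04586
n = 0.1831 / 0.04586 = 3.99 ≈ 4 → Mg(C2H3O2)2·4H2O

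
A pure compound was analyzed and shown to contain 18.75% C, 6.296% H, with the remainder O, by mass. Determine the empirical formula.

Assume 100 g: 18.75 g C, 6.296 g H, 74.954 g O.
Moles — C: 18.75 / 12.01 = 1.561 mol; H: 6.296 / 1.008 = 6.246 mol; O: 74.954 / 16.00 = 4.685 mol
Smallest is C at 1.561 mol; normalising gives C 1.000, H 4.001, O 3.001
Ratio ≈ 1:4:3, so the empirical formula is CH4O3

CH4O3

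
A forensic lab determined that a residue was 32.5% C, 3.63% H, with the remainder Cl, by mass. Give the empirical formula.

Assume 100 g: 32.5 g C, 3.63 g H, 63.87 g Cl.
n(C) = 32.5/12.01 = 2.706, n(H) = 3.63/1.008 = 3.601, n(Cl) = 63.87/35.45 = 1.802
Divide by the smallest (1.802 mol Cl): C 1.502, H 1.999, Cl 1.000
Scaling by 2: C 3.00, H 4.00, Cl 2.00 → C3H4Cl2

C3H4Cl2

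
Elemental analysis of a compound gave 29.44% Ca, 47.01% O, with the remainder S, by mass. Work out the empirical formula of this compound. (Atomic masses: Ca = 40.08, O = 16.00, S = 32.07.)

Assume 100 g: 29.44 g Ca, 47.01 g O, 23.55 g S.
Ca: 29.44 g ÷ 40.08 g/mol = 0.7345 mol
O: 47.01 g ÷ 16.00 g/mol = 2.938 mol
S: 23.55 g ÷ 32.07 g/mol = 0.7343 mol
Smallest is S at 0.7343 mol; normalising gives Ca 1.000, O 4.001, S 1.000
→ CaO4S

CaO4S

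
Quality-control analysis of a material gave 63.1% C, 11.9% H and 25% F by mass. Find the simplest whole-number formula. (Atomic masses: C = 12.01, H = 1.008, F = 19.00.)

C4H9F

Assume 100 g: 63.1 g C, 11.9 g H, 25 g F.
n(C) = 63.1/12.01 = 5.254, n(H) = 11.9/1.008 = 11.81, n(F) = 25/19.00 = 1.316
Smallest is F at 1.316 mol; normalising gives C 3.993, H 8.972, F 1.000
→ C4H9F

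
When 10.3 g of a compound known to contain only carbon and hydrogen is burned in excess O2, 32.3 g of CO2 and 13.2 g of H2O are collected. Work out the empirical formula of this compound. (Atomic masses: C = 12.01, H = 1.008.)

mol C = 32.3 / 44.01 = 0.7339; mass C = 0.7339 × 12.01 = 8.814 g
mol H = 2 × (13.2 / 18.02) = 1.465; mass H = 1.465 × 1.008 = 1.477 g
Divide by the smallest (0.7339 mol C): C 1.000, H 1.996
≈ 1:2 → CH2

CH2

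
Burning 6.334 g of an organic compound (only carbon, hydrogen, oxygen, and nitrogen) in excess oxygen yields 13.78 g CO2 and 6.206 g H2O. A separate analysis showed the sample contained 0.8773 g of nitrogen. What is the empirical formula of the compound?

mol C = 13.78 / 44.01 = 0.3131; mass C = 0.3131 × 12.01 = 3.760 g
mol H = 2 × (6.206 / 18.02) = 0.6888; mass H = 0.6888 × 1.008 = 0.6943 g
mol N = 0.8773 / 14.01 = 0.06262
mass O = 6.334 − (5.332) = 1.002 g → mol O = 0.06262
Smallest is N at 0.06262 mol; normalising gives C 5.000, H 11.000, N 1.000, O 1.000
≈ 5:11:1:1 → C5H11NO

C5H11NO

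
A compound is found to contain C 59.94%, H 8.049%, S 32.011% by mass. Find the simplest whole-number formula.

Assume 100 g: 59.94 g C, 8.049 g H, 32.011 g S.
C: 59.94 g ÷ 12.01 g/mol = 4.991 mol
H: 8.049 g ÷ 1.008 g/mol = 7.985 mol
S: 32.011 g ÷ 32.07 g/mol = 0.9982 mol
Ratios (÷ 0.9982): C 5.000, H 8.000, S 1.000
≈ 5:8:1 → C5H8S

C5H8S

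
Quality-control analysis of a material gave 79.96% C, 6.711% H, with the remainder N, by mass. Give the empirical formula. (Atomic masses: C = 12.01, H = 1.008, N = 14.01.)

Assume 100 g: 79.96 g C, 6.711 g H, 13.329 g N.
Moles — C: 79.96 / 12.01 = 6.658 mol; H: 6.711 / 1.008 = 6.658 mol; N: 13.329 / 14.01 = 0.9514 mol
Ratios (÷ 0.9514): C 6.998, H 6.998, N 1.000
→ C7H7N

C7H7N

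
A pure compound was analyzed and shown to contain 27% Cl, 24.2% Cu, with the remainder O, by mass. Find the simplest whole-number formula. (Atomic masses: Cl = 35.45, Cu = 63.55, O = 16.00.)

Cl2CuO8

Assume 100 g: 27 g Cl, 24.2 g Cu, 48.8 g O.
Moles — Cl: 27 / 35.45 = 0.7616 mol; Cu: 24.2 / 63.55 = 0.3808 mol; O: 48.8 / 16.00 = 3.05 mol
Smallest is Cu at 0.3808 mol; normalising gives Cl 2.000, Cu 1.000, O 8.009
≈ 2:1:8 → Cl2CuO8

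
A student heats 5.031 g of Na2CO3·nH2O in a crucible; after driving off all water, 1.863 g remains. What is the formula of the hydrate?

Na2CO3·10H2O

Mass of water lost = 5.031 − 1.863 = 3.168 g → 3.168 / 18.02 = 0.1758 mol H2O
Molar mass of Na2CO3 = 105.99 g/mol → mol Na2CO3 = 1.863 / 105.99 = 0.01758
n = 0.1758 / 0.01758 = 10.00 ≈ 10 → Na2CO3·10H2O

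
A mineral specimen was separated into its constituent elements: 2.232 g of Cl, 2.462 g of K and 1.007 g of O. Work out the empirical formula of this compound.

ClKO

n(Cl) = 2.232/35.45 = 0.06296, n(K) = 2.462/39.10 = 0.06297, n(O) = 1.007/16.00 = 0.06294
Ratios (÷ 0.06294): Cl 1.000, K 1.000, O 1.000
Ratio ≈ 1:1:1, so the empirical formula is ClKO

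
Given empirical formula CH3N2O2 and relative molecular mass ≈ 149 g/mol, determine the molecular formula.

C2H6N4O4

Empirical-formula mass = 75.05 g/mol
n = 149 / 75.05 = 1.99 ≈ 2
Molecular formula = (CH3N2O2)2 = C2H6N4O4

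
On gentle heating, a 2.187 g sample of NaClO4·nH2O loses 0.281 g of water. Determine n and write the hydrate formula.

Mass of anhydrous NaClO4 = 2.187 − 0.281 = 1.906 g
mol H2O = 0.281 / 18.02 = 0.01559
Molar mass of NaClO4 = 122.44 g/mol → mol NaClO4 = 1.906 / 122.44 = 0.01557
n = 0.01559 / 0.01557 = 1.00 ≈ 1 → NaClO4·H2O

NaClO4·H2O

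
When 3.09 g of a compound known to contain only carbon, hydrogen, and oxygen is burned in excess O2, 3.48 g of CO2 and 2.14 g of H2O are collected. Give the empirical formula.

mol C = 3.48 / 44.01 = 0.07907; mass C = 0.07907 × 12.01 = 0.9497 g
mol H = 2 × (2.14 / 18.02) = 0.2375; mass H = 0.2375 × 1.008 = 0.2394 g
mass O = 3.09 − (1.189) = 1.901 g → mol O = 0.1188
Smallest is C at 0.07907 mol; normalising gives C 1.000, H 3.004, O 1.503
Multiply by 2: C 2.00, H 6.01, O 3.01 → C2H6O3

C2H6O3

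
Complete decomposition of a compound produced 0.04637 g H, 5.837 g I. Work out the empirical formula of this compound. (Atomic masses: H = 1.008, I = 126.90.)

H: 0.04637 g ÷ 1.008 g/mol = 0.046 mol
I: 5.837 g ÷ 126.90 g/mol = 0.046 mol
Ratios (÷ 0.046): H 1.000, I 1.000
≈ 1:1 → HI

HI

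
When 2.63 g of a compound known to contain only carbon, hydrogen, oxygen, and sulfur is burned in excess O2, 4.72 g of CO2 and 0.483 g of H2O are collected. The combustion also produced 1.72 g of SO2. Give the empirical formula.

mol C = 4.72 / 44.01 = 0.1072; mass C = 0.1072 × 12.01 = 1.288 g
mol H = 2 × (0.483 / 18.02) = 0.05361; mass H = 0.05361 × 1.008 = 0.05404 g
mol S = 1.72 / 64.07 = 0.02685; mass S = 0.8609 g
mass O = 2.63 − (2.203) = 0.4270 g → mol O = 0.02669
Smallest is O at 0.02669 mol; normalising gives C 4.019, H 2.009, O 1.000, S 1.006
≈ 4:2:1:1 → C4H2OS

C4H2OS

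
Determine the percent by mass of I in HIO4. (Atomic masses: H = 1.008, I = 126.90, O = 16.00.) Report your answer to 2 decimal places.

66.13%

Molar mass = 1(1.008) + 1(126.90) + 4(16.00) = 191.908 g/mol
Mass of I per mole = 1 × 126.90 = 126.900 g
% I = 126.900 / 191.908 × 100 = 66.13%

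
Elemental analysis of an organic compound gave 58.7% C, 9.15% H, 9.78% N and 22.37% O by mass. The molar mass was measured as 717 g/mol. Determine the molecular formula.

C35H65N5O10

Assume 100 g: 58.7 g C, 9.15 g H, 9.78 g N, 22.37 g O.
n(C) = 58.7/12.01 = 4.888, n(H) = 9.15/1.008 = 9.077, n(N) = 9.78/14.01 = 0.6981, n(O) = 22.37/16.00 = 1.398
Smallest is N at 0.6981 mol; normalising gives C 7.002, H 13.003, N 1.000, O 2.003
≈ 7:13:1:2 → C7H13NO2
Empirical-formula mass = 143.18 g/mol
n = 717 / 143.18 = 5.01 ≈ 5
Molecular formula = (C7H13NO2)×5 = C35H65N5O10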